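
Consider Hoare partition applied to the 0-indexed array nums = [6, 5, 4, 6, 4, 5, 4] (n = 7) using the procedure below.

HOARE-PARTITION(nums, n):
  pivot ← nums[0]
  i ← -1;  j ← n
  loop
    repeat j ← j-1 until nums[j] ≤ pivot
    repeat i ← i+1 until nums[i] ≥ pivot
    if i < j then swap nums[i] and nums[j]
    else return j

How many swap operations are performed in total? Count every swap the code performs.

pivot=6
j stops at 6 (4), i stops at 0 (6); swap ⇒ [4, 5, 4, 6, 4, 5, 6]
j stops at 5 (5), i stops at 3 (6); swap ⇒ [4, 5, 4, 5, 4, 6, 6]
j stops at 4, i stops at 5; i≥j ⇒ return 4. nums=[4, 5, 4, 5, 4, 6, 6]

2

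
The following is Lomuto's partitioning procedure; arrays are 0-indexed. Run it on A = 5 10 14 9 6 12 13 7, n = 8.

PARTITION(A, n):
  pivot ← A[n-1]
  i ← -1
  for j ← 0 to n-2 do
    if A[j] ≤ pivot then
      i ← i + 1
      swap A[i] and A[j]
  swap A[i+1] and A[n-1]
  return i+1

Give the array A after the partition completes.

5 6 7 9 10 12 13 14

pivot=7, i=-1
j=0: 5≤7, i=0, swap(0,0) ⇒ 5 10 14 9 6 12 13 7
j=1: 10>7, skip
j=2: 14>7, skip
j=3: 9>7, skip
j=4: 6≤7, i=1, swap(1,4) ⇒ 5 6 14 9 10 12 13 7
j=5: 12>7, skip
j=6: 13>7, skip
swap(2,7) ⇒ 5 6 7 9 10 12 13 14; return 2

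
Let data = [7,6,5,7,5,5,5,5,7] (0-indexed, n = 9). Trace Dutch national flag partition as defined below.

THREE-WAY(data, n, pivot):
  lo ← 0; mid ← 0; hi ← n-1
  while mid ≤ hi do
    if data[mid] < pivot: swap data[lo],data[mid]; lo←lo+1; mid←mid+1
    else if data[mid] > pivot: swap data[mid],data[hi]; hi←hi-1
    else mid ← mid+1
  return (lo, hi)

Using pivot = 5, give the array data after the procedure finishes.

[5,5,5,5,5,7,6,7,7]

pivot = 5; lo=0, mid=0, hi=8
data[mid]=7>5: swap data[0],data[8]; hi=7 → [7,6,5,7,5,5,5,5,7]
data[mid]=7>5: swap data[0],data[7]; hi=6 → [5,6,5,7,5,5,5,7,7]
data[mid]=5=5: mid=1
data[mid]=6>5: swap data[1],data[6]; hi=5 → [5,5,5,7,5,5,6,7,7]
data[mid]=5=5: mid=2
data[mid]=5=5: mid=3
data[mid]=7>5: swap data[3],data[5]; hi=4 → [5,5,5,5,5,7,6,7,7]
data[mid]=5=5: mid=4
data[mid]=5=5: mid=5
end: lo=0, hi=4; data = [5,5,5,5,5,7,6,7,7]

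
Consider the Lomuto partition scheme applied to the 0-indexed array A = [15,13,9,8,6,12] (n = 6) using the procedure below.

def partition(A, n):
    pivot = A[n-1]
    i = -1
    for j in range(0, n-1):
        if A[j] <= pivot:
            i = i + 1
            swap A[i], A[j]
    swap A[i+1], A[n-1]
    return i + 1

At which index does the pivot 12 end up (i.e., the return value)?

3

pivot=12, i=-1
j=0: 15>12, skip
j=1: 13>12, skip
j=2: 9≤12, i=0, swap(0,2) ⇒ [9,13,15,8,6,12]
j=3: 8≤12, i=1, swap(1,3) ⇒ [9,8,15,13,6,12]
j=4: 6≤12, i=2, swap(2,4) ⇒ [9,8,6,13,15,12]
swap(3,5) ⇒ [9,8,6,12,15,13]; return 3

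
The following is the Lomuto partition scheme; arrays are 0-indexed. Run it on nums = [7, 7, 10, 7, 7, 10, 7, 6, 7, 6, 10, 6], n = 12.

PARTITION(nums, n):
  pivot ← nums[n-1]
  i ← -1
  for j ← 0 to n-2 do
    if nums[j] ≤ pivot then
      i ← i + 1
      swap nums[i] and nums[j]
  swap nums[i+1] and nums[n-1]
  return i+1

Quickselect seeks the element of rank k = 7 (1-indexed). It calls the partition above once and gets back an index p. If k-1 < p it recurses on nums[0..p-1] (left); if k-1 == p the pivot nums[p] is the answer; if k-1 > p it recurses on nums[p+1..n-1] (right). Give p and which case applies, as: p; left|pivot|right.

pivot = nums[11] = 6; i = -1
j=0: nums[0]=7 > 6 → no swap
j=1: nums[1]=7 > 6 → no swap
j=2: nums[2]=10 > 6 → no swap
j=3: nums[3]=7 > 6 → no swap
j=4: nums[4]=7 > 6 → no swap
j=5: nums[5]=10 > 6 → no swap
j=6: nums[6]=7 > 6 → no swap
j=7: nums[7]=6 ≤ 6 → i=0, swap nums[0],nums[7] → [6, 7, 10, 7, 7, 10, 7, 7, 7, 6, 10, 6]
j=8: nums[8]=7 > 6 → no swap
j=9: nums[9]=6 ≤ 6 → i=1, swap nums[1],nums[9] → [6, 6, 10, 7, 7, 10, 7, 7, 7, 7, 10, 6]
j=10: nums[10]=10 > 6 → no swap
final swap nums[2],nums[11] → [6, 6, 6, 7, 7, 10, 7, 7, 7, 7, 10, 10]; return 2
p = 2; k-1 = 6 > 2 ⇒ right

2; right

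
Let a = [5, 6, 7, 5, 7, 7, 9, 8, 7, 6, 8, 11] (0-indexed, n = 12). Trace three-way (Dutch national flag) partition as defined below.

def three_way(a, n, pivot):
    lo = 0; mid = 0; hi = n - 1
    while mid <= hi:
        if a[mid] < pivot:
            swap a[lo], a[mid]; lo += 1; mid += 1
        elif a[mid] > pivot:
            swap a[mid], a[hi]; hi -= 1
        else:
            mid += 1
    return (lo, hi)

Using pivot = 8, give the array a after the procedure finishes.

lo=0 mid=0 hi=11
5<8: swap(0,0), lo=1 mid=1 ⇒ [5, 6, 7, 5, 7, 7, 9, 8, 7, 6, 8, 11]
6<8: swap(1,1), lo=2 mid=2 ⇒ [5, 6, 7, 5, 7, 7, 9, 8, 7, 6, 8, 11]
7<8: swap(2,2), lo=3 mid=3 ⇒ [5, 6, 7, 5, 7, 7, 9, 8, 7, 6, 8, 11]
5<8: swap(3,3), lo=4 mid=4 ⇒ [5, 6, 7, 5, 7, 7, 9, 8, 7, 6, 8, 11]
7<8: swap(4,4), lo=5 mid=5 ⇒ [5, 6, 7, 5, 7, 7, 9, 8, 7, 6, 8, 11]
7<8: swap(5,5), lo=6 mid=6 ⇒ [5, 6, 7, 5, 7, 7, 9, 8, 7, 6, 8, 11]
9>8: swap(6,11), hi=10 ⇒ [5, 6, 7, 5, 7, 7, 11, 8, 7, 6, 8, 9]
11>8: swap(6,10), hi=9 ⇒ [5, 6, 7, 5, 7, 7, 8, 8, 7, 6, 11, 9]
8=8: mid=7
8=8: mid=8
7<8: swap(6,8), lo=7 mid=9 ⇒ [5, 6, 7, 5, 7, 7, 7, 8, 8, 6, 11, 9]
6<8: swap(7,9), lo=8 mid=10 ⇒ [5, 6, 7, 5, 7, 7, 7, 6, 8, 8, 11, 9]
done. lo=8 hi=9; a=[5, 6, 7, 5, 7, 7, 7, 6, 8, 8, 11, 9]

[5, 6, 7, 5, 7, 7, 7, 6, 8, 8, 11, 9]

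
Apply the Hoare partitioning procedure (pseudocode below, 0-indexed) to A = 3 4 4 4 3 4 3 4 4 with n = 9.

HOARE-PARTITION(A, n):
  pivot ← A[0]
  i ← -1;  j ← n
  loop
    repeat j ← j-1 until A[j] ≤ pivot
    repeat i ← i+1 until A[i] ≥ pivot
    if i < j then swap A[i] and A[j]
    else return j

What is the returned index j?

1

pivot=3
j stops at 6 (3), i stops at 0 (3); swap ⇒ 3 4 4 4 3 4 3 4 4
j stops at 4 (3), i stops at 1 (4); swap ⇒ 3 3 4 4 4 4 3 4 4
j stops at 1, i stops at 2; i≥j ⇒ return 1. A=3 3 4 4 4 4 3 4 4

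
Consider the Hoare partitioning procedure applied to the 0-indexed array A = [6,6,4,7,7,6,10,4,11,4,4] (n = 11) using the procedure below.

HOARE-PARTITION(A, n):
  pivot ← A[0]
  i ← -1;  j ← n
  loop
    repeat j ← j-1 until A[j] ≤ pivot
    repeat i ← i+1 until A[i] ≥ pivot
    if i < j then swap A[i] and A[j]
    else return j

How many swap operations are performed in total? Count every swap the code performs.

4

pivot=6
j stops at 10 (4), i stops at 0 (6); swap ⇒ [4,6,4,7,7,6,10,4,11,4,6]
j stops at 9 (4), i stops at 1 (6); swap ⇒ [4,4,4,7,7,6,10,4,11,6,6]
j stops at 7 (4), i stops at 3 (7); swap ⇒ [4,4,4,4,7,6,10,7,11,6,6]
j stops at 5 (6), i stops at 4 (7); swap ⇒ [4,4,4,4,6,7,10,7,11,6,6]
j stops at 4, i stops at 5; i≥j ⇒ return 4. A=[4,4,4,4,6,7,10,7,11,6,6]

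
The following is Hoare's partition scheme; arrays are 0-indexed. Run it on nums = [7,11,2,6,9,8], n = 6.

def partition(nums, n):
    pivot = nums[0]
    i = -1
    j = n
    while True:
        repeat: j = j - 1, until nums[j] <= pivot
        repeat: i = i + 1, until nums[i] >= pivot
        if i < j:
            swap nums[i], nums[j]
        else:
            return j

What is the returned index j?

pivot=7
j stops at 3 (6), i stops at 0 (7); swap ⇒ [6,11,2,7,9,8]
j stops at 2 (2), i stops at 1 (11); swap ⇒ [6,2,11,7,9,8]
j stops at 1, i stops at 2; i≥j ⇒ return 1. nums=[6,2,11,7,9,8]

1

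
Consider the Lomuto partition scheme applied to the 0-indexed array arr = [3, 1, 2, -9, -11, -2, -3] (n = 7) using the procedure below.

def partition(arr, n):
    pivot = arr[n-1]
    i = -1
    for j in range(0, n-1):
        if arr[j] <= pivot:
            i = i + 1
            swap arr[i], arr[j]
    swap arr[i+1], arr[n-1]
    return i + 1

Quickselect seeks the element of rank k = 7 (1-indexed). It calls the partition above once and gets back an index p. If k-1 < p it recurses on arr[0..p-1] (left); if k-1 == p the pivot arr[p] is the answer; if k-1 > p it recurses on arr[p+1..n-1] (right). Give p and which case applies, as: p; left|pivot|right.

pivot=-3, i=-1
j=0: 3>-3, skip
j=1: 1>-3, skip
j=2: 2>-3, skip
j=3: -9≤-3, i=0, swap(0,3) ⇒ [-9, 1, 2, 3, -11, -2, -3]
j=4: -11≤-3, i=1, swap(1,4) ⇒ [-9, -11, 2, 3, 1, -2, -3]
j=5: -2>-3, skip
swap(2,6) ⇒ [-9, -11, -3, 3, 1, -2, 2]; return 2
p = 2; k-1 = 6 > 2 ⇒ right

2; right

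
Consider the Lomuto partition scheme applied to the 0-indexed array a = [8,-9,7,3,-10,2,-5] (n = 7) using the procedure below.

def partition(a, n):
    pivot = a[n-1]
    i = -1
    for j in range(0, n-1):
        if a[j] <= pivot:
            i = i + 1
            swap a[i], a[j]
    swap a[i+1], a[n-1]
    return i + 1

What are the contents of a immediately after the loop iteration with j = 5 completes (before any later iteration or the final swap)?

pivot = a[6] = -5; i = -1
j=0: a[0]=8 > -5 → no swap
j=1: a[1]=-9 ≤ -5 → i=0, swap a[0],a[1] → [-9,8,7,3,-10,2,-5]
j=2: a[2]=7 > -5 → no swap
j=3: a[3]=3 > -5 → no swap
j=4: a[4]=-10 ≤ -5 → i=1, swap a[1],a[4] → [-9,-10,7,3,8,2,-5]
j=5: a[5]=2 > -5 → no swap
(after j=5) a = [-9,-10,7,3,8,2,-5]

[-9,-10,7,3,8,2,-5]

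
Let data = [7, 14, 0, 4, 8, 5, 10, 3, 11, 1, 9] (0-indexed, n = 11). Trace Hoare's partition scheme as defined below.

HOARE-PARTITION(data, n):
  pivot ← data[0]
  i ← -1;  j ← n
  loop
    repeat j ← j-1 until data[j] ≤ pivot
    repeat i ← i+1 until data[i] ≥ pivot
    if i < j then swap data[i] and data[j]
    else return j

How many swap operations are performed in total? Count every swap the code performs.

pivot = data[0] = 7; i = -1, j = 11
j→9 (data[9]=1≤7), i→0 (data[0]=7≥7); i<j, swap → [1, 14, 0, 4, 8, 5, 10, 3, 11, 7, 9]
j→7 (data[7]=3≤7), i→1 (data[1]=14≥7); i<j, swap → [1, 3, 0, 4, 8, 5, 10, 14, 11, 7, 9]
j→5 (data[5]=5≤7), i→4 (data[4]=8≥7); i<j, swap → [1, 3, 0, 4, 5, 8, 10, 14, 11, 7, 9]
j→4, i→5; i≥j, return j=4. data = [1, 3, 0, 4, 5, 8, 10, 14, 11, 7, 9]

3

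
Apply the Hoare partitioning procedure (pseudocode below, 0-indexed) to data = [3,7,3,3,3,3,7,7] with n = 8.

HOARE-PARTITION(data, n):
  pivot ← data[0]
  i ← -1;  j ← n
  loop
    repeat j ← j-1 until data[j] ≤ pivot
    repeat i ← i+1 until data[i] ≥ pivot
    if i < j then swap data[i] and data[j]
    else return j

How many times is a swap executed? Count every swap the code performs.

3

pivot=3
j stops at 5 (3), i stops at 0 (3); swap ⇒ [3,7,3,3,3,3,7,7]
j stops at 4 (3), i stops at 1 (7); swap ⇒ [3,3,3,3,7,3,7,7]
j stops at 3 (3), i stops at 2 (3); swap ⇒ [3,3,3,3,7,3,7,7]
j stops at 2, i stops at 3; i≥j ⇒ return 2. data=[3,3,3,3,7,3,7,7]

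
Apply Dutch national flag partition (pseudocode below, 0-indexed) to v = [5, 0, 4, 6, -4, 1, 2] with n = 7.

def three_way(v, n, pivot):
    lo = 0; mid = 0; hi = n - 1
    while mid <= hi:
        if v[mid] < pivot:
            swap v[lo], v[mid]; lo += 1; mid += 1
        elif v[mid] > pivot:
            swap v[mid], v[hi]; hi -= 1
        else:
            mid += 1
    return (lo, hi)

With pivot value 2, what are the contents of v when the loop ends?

[0, 1, -4, 2, 6, 4, 5]

pivot = 2; lo=0, mid=0, hi=6
v[mid]=5>2: swap v[0],v[6]; hi=5 → [2, 0, 4, 6, -4, 1, 5]
v[mid]=2=2: mid=1
v[mid]=0<2: swap v[0],v[1]; lo=1,mid=2 → [0, 2, 4, 6, -4, 1, 5]
v[mid]=4>2: swap v[2],v[5]; hi=4 → [0, 2, 1, 6, -4, 4, 5]
v[mid]=1<2: swap v[1],v[2]; lo=2,mid=3 → [0, 1, 2, 6, -4, 4, 5]
v[mid]=6>2: swap v[3],v[4]; hi=3 → [0, 1, 2, -4, 6, 4, 5]
v[mid]=-4<2: swap v[2],v[3]; lo=3,mid=4 → [0, 1, -4, 2, 6, 4, 5]
end: lo=3, hi=3; v = [0, 1, -4, 2, 6, 4, 5]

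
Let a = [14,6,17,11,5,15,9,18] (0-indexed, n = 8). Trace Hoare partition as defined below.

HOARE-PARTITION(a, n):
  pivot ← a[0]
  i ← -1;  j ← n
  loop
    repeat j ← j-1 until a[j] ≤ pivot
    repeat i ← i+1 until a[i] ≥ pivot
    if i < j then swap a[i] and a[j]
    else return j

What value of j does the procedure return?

3

pivot = a[0] = 14; i = -1, j = 8
j→6 (a[6]=9≤14), i→0 (a[0]=14≥14); i<j, swap → [9,6,17,11,5,15,14,18]
j→4 (a[4]=5≤14), i→2 (a[2]=17≥14); i<j, swap → [9,6,5,11,17,15,14,18]
j→3, i→4; i≥j, return j=3. a = [9,6,5,11,17,15,14,18]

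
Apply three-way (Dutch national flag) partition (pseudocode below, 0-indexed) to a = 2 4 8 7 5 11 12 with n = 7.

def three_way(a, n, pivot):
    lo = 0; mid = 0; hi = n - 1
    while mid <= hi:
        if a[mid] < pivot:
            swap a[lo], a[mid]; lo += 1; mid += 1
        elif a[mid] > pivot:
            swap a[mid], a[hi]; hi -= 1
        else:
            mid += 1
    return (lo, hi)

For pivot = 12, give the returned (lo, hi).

lo=0 mid=0 hi=6
2<12: swap(0,0), lo=1 mid=1 ⇒ 2 4 8 7 5 11 12
4<12: swap(1,1), lo=2 mid=2 ⇒ 2 4 8 7 5 11 12
8<12: swap(2,2), lo=3 mid=3 ⇒ 2 4 8 7 5 11 12
7<12: swap(3,3), lo=4 mid=4 ⇒ 2 4 8 7 5 11 12
5<12: swap(4,4), lo=5 mid=5 ⇒ 2 4 8 7 5 11 12
11<12: swap(5,5), lo=6 mid=6 ⇒ 2 4 8 7 5 11 12
12=12: mid=7
done. lo=6 hi=6; a=2 4 8 7 5 11 12

(6, 6)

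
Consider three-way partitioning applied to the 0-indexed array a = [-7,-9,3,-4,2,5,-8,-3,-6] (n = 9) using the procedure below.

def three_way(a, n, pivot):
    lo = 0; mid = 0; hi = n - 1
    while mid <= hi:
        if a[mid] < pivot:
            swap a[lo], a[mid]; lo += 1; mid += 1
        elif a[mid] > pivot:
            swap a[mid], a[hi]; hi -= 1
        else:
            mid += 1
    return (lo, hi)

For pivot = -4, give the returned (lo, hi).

lo=0 mid=0 hi=8
-7<-4: swap(0,0), lo=1 mid=1 ⇒ [-7,-9,3,-4,2,5,-8,-3,-6]
-9<-4: swap(1,1), lo=2 mid=2 ⇒ [-7,-9,3,-4,2,5,-8,-3,-6]
3>-4: swap(2,8), hi=7 ⇒ [-7,-9,-6,-4,2,5,-8,-3,3]
-6<-4: swap(2,2), lo=3 mid=3 ⇒ [-7,-9,-6,-4,2,5,-8,-3,3]
-4=-4: mid=4
2>-4: swap(4,7), hi=6 ⇒ [-7,-9,-6,-4,-3,5,-8,2,3]
-3>-4: swap(4,6), hi=5 ⇒ [-7,-9,-6,-4,-8,5,-3,2,3]
-8<-4: swap(3,4), lo=4 mid=5 ⇒ [-7,-9,-6,-8,-4,5,-3,2,3]
5>-4: swap(5,5), hi=4 ⇒ [-7,-9,-6,-8,-4,5,-3,2,3]
done. lo=4 hi=4; a=[-7,-9,-6,-8,-4,5,-3,2,3]

(4, 4)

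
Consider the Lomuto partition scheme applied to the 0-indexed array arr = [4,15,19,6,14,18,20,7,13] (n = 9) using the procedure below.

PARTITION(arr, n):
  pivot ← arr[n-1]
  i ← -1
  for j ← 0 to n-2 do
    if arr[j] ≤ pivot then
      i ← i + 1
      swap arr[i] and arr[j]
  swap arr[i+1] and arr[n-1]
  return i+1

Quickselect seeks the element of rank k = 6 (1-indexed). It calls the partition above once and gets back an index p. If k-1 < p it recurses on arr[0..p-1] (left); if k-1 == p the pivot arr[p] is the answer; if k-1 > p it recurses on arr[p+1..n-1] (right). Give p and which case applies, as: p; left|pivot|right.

3; right

pivot=13, i=-1
j=0: 4≤13, i=0, swap(0,0) ⇒ [4,15,19,6,14,18,20,7,13]
j=1: 15>13, skip
j=2: 19>13, skip
j=3: 6≤13, i=1, swap(1,3) ⇒ [4,6,19,15,14,18,20,7,13]
j=4: 14>13, skip
j=5: 18>13, skip
j=6: 20>13, skip
j=7: 7≤13, i=2, swap(2,7) ⇒ [4,6,7,15,14,18,20,19,13]
swap(3,8) ⇒ [4,6,7,13,14,18,20,19,15]; return 3
p = 3; k-1 = 5 > 3 ⇒ right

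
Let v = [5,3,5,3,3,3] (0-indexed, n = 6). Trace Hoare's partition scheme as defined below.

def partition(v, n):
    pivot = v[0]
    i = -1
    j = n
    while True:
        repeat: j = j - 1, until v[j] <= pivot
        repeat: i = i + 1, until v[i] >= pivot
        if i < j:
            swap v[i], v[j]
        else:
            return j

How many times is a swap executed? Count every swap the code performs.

pivot = v[0] = 5; i = -1, j = 6
j→5 (v[5]=3≤5), i→0 (v[0]=5≥5); i<j, swap → [3,3,5,3,3,5]
j→4 (v[4]=3≤5), i→2 (v[2]=5≥5); i<j, swap → [3,3,3,3,5,5]
j→3, i→4; i≥j, return j=3. v = [3,3,3,3,5,5]

2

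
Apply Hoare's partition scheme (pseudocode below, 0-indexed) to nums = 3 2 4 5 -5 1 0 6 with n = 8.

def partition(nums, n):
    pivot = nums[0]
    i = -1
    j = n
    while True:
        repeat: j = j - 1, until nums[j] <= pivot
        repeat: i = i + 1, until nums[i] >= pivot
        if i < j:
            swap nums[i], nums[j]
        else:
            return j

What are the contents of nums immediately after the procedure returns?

0 2 1 -5 5 4 3 6

pivot=3
j stops at 6 (0), i stops at 0 (3); swap ⇒ 0 2 4 5 -5 1 3 6
j stops at 5 (1), i stops at 2 (4); swap ⇒ 0 2 1 5 -5 4 3 6
j stops at 4 (-5), i stops at 3 (5); swap ⇒ 0 2 1 -5 5 4 3 6
j stops at 3, i stops at 4; i≥j ⇒ return 3. nums=0 2 1 -5 5 4 3 6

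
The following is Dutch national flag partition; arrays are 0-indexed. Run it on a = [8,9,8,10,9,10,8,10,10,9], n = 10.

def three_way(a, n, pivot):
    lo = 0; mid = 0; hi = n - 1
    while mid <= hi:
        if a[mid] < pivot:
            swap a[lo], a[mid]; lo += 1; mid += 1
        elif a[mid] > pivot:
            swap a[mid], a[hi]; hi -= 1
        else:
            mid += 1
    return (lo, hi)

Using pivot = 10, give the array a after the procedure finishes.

[8,9,8,9,8,9,10,10,10,10]

pivot = 10; lo=0, mid=0, hi=9
a[mid]=8<10: swap a[0],a[0]; lo=1,mid=1 → [8,9,8,10,9,10,8,10,10,9]
a[mid]=9<10: swap a[1],a[1]; lo=2,mid=2 → [8,9,8,10,9,10,8,10,10,9]
a[mid]=8<10: swap a[2],a[2]; lo=3,mid=3 → [8,9,8,10,9,10,8,10,10,9]
a[mid]=10=10: mid=4
a[mid]=9<10: swap a[3],a[4]; lo=4,mid=5 → [8,9,8,9,10,10,8,10,10,9]
a[mid]=10=10: mid=6
a[mid]=8<10: swap a[4],a[6]; lo=5,mid=7 → [8,9,8,9,8,10,10,10,10,9]
a[mid]=10=10: mid=8
a[mid]=10=10: mid=9
a[mid]=9<10: swap a[5],a[9]; lo=6,mid=10 → [8,9,8,9,8,9,10,10,10,10]
end: lo=6, hi=9; a = [8,9,8,9,8,9,10,10,10,10]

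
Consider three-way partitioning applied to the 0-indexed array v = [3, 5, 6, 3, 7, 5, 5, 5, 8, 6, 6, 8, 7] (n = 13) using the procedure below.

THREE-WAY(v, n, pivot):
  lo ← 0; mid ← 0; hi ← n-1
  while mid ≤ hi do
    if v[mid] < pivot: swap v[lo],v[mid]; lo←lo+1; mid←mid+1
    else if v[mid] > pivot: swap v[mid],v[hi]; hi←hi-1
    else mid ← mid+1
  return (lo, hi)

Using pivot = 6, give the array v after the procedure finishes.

[3, 5, 3, 5, 5, 5, 6, 6, 6, 8, 8, 7, 7]

pivot = 6; lo=0, mid=0, hi=12
v[mid]=3<6: swap v[0],v[0]; lo=1,mid=1 → [3, 5, 6, 3, 7, 5, 5, 5, 8, 6, 6, 8, 7]
v[mid]=5<6: swap v[1],v[1]; lo=2,mid=2 → [3, 5, 6, 3, 7, 5, 5, 5, 8, 6, 6, 8, 7]
v[mid]=6=6: mid=3
v[mid]=3<6: swap v[2],v[3]; lo=3,mid=4 → [3, 5, 3, 6, 7, 5, 5, 5, 8, 6, 6, 8, 7]
v[mid]=7>6: swap v[4],v[12]; hi=11 → [3, 5, 3, 6, 7, 5, 5, 5, 8, 6, 6, 8, 7]
v[mid]=7>6: swap v[4],v[11]; hi=10 → [3, 5, 3, 6, 8, 5, 5, 5, 8, 6, 6, 7, 7]
v[mid]=8>6: swap v[4],v[10]; hi=9 → [3, 5, 3, 6, 6, 5, 5, 5, 8, 6, 8, 7, 7]
v[mid]=6=6: mid=5
v[mid]=5<6: swap v[3],v[5]; lo=4,mid=6 → [3, 5, 3, 5, 6, 6, 5, 5, 8, 6, 8, 7, 7]
v[mid]=5<6: swap v[4],v[6]; lo=5,mid=7 → [3, 5, 3, 5, 5, 6, 6, 5, 8, 6, 8, 7, 7]
v[mid]=5<6: swap v[5],v[7]; lo=6,mid=8 → [3, 5, 3, 5, 5, 5, 6, 6, 8, 6, 8, 7, 7]
v[mid]=8>6: swap v[8],v[9]; hi=8 → [3, 5, 3, 5, 5, 5, 6, 6, 6, 8, 8, 7, 7]
v[mid]=6=6: mid=9
end: lo=6, hi=8; v = [3, 5, 3, 5, 5, 5, 6, 6, 6, 8, 8, 7, 7]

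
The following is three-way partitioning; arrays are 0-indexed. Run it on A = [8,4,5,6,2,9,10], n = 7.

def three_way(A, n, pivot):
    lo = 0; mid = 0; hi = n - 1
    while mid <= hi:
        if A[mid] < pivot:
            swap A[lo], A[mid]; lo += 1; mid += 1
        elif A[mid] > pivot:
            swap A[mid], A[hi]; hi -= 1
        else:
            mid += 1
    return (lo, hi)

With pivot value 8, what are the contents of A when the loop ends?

pivot = 8; lo=0, mid=0, hi=6
A[mid]=8=8: mid=1
A[mid]=4<8: swap A[0],A[1]; lo=1,mid=2 → [4,8,5,6,2,9,10]
A[mid]=5<8: swap A[1],A[2]; lo=2,mid=3 → [4,5,8,6,2,9,10]
A[mid]=6<8: swap A[2],A[3]; lo=3,mid=4 → [4,5,6,8,2,9,10]
A[mid]=2<8: swap A[3],A[4]; lo=4,mid=5 → [4,5,6,2,8,9,10]
A[mid]=9>8: swap A[5],A[6]; hi=5 → [4,5,6,2,8,10,9]
A[mid]=10>8: swap A[5],A[5]; hi=4 → [4,5,6,2,8,10,9]
end: lo=4, hi=4; A = [4,5,6,2,8,10,9]

[4,5,6,2,8,10,9]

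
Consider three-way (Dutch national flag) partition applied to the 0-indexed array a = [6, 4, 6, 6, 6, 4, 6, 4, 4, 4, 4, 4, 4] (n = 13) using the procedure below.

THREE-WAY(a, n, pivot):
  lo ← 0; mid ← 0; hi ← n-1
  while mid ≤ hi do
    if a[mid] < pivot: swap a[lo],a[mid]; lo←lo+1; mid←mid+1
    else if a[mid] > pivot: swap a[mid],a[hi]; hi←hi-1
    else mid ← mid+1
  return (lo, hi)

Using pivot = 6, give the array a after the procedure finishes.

[4, 4, 4, 4, 4, 4, 4, 4, 6, 6, 6, 6, 6]

pivot = 6; lo=0, mid=0, hi=12
a[mid]=6=6: mid=1
a[mid]=4<6: swap a[0],a[1]; lo=1,mid=2 → [4, 6, 6, 6, 6, 4, 6, 4, 4, 4, 4, 4, 4]
a[mid]=6=6: mid=3
a[mid]=6=6: mid=4
a[mid]=6=6: mid=5
a[mid]=4<6: swap a[1],a[5]; lo=2,mid=6 → [4, 4, 6, 6, 6, 6, 6, 4, 4, 4, 4, 4, 4]
a[mid]=6=6: mid=7
a[mid]=4<6: swap a[2],a[7]; lo=3,mid=8 → [4, 4, 4, 6, 6, 6, 6, 6, 4, 4, 4, 4, 4]
a[mid]=4<6: swap a[3],a[8]; lo=4,mid=9 → [4, 4, 4, 4, 6, 6, 6, 6, 6, 4, 4, 4, 4]
a[mid]=4<6: swap a[4],a[9]; lo=5,mid=10 → [4, 4, 4, 4, 4, 6, 6, 6, 6, 6, 4, 4, 4]
a[mid]=4<6: swap a[5],a[10]; lo=6,mid=11 → [4, 4, 4, 4, 4, 4, 6, 6, 6, 6, 6, 4, 4]
a[mid]=4<6: swap a[6],a[11]; lo=7,mid=12 → [4, 4, 4, 4, 4, 4, 4, 6, 6, 6, 6, 6, 4]
a[mid]=4<6: swap a[7],a[12]; lo=8,mid=13 → [4, 4, 4, 4, 4, 4, 4, 4, 6, 6, 6, 6, 6]
end: lo=8, hi=12; a = [4, 4, 4, 4, 4, 4, 4, 4, 6, 6, 6, 6, 6]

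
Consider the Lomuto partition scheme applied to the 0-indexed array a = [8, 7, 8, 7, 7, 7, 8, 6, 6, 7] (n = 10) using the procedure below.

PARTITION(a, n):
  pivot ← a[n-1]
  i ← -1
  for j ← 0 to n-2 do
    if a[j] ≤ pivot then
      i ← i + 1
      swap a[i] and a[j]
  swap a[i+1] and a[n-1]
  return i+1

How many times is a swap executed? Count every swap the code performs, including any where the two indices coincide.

7

pivot = a[9] = 7; i = -1
j=0: a[0]=8 > 7 → no swap
j=1: a[1]=7 ≤ 7 → i=0, swap a[0],a[1] → [7, 8, 8, 7, 7, 7, 8, 6, 6, 7]
j=2: a[2]=8 > 7 → no swap
j=3: a[3]=7 ≤ 7 → i=1, swap a[1],a[3] → [7, 7, 8, 8, 7, 7, 8, 6, 6, 7]
j=4: a[4]=7 ≤ 7 → i=2, swap a[2],a[4] → [7, 7, 7, 8, 8, 7, 8, 6, 6, 7]
j=5: a[5]=7 ≤ 7 → i=3, swap a[3],a[5] → [7, 7, 7, 7, 8, 8, 8, 6, 6, 7]
j=6: a[6]=8 > 7 → no swap
j=7: a[7]=6 ≤ 7 → i=4, swap a[4],a[7] → [7, 7, 7, 7, 6, 8, 8, 8, 6, 7]
j=8: a[8]=6 ≤ 7 → i=5, swap a[5],a[8] → [7, 7, 7, 7, 6, 6, 8, 8, 8, 7]
final swap a[6],a[9] → [7, 7, 7, 7, 6, 6, 7, 8, 8, 8]; return 6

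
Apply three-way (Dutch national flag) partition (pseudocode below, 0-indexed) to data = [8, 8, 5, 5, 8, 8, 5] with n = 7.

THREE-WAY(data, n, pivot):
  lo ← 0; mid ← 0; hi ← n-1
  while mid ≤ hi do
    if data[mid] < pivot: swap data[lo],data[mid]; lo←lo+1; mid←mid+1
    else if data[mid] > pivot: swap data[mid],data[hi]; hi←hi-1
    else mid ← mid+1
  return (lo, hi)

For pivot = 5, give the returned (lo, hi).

lo=0 mid=0 hi=6
8>5: swap(0,6), hi=5 ⇒ [5, 8, 5, 5, 8, 8, 8]
5=5: mid=1
8>5: swap(1,5), hi=4 ⇒ [5, 8, 5, 5, 8, 8, 8]
8>5: swap(1,4), hi=3 ⇒ [5, 8, 5, 5, 8, 8, 8]
8>5: swap(1,3), hi=2 ⇒ [5, 5, 5, 8, 8, 8, 8]
5=5: mid=2
5=5: mid=3
done. lo=0 hi=2; data=[5, 5, 5, 8, 8, 8, 8]

(0, 2)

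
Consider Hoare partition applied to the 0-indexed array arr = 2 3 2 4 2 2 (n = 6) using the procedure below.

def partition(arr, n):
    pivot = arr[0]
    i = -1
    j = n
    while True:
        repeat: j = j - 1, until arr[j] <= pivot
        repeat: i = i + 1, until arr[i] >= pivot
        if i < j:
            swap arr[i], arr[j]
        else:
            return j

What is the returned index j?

pivot=2
j stops at 5 (2), i stops at 0 (2); swap ⇒ 2 3 2 4 2 2
j stops at 4 (2), i stops at 1 (3); swap ⇒ 2 2 2 4 3 2
j stops at 2, i stops at 2; i≥j ⇒ return 2. arr=2 2 2 4 3 2

2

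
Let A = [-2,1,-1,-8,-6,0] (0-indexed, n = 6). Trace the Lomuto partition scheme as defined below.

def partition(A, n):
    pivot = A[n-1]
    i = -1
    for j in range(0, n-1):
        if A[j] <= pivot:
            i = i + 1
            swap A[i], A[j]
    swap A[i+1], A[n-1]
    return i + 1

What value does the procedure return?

4

pivot = A[5] = 0; i = -1
j=0: A[0]=-2 ≤ 0 → i=0, swap A[0],A[0] (no change) → [-2,1,-1,-8,-6,0]
j=1: A[1]=1 > 0 → no swap
j=2: A[2]=-1 ≤ 0 → i=1, swap A[1],A[2] → [-2,-1,1,-8,-6,0]
j=3: A[3]=-8 ≤ 0 → i=2, swap A[2],A[3] → [-2,-1,-8,1,-6,0]
j=4: A[4]=-6 ≤ 0 → i=3, swap A[3],A[4] → [-2,-1,-8,-6,1,0]
final swap A[4],A[5] → [-2,-1,-8,-6,0,1]; return 4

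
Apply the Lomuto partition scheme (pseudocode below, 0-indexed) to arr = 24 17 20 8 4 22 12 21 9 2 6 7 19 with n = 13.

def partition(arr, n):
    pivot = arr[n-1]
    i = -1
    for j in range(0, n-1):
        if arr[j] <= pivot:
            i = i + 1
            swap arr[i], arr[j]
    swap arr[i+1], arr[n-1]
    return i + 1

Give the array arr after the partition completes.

17 8 4 12 9 2 6 7 19 22 24 21 20

pivot=19, i=-1
j=0: 24>19, skip
j=1: 17≤19, i=0, swap(0,1) ⇒ 17 24 20 8 4 22 12 21 9 2 6 7 19
j=2: 20>19, skip
j=3: 8≤19, i=1, swap(1,3) ⇒ 17 8 20 24 4 22 12 21 9 2 6 7 19
j=4: 4≤19, i=2, swap(2,4) ⇒ 17 8 4 24 20 22 12 21 9 2 6 7 19
j=5: 22>19, skip
j=6: 12≤19, i=3, swap(3,6) ⇒ 17 8 4 12 20 22 24 21 9 2 6 7 19
j=7: 21>19, skip
j=8: 9≤19, i=4, swap(4,8) ⇒ 17 8 4 12 9 22 24 21 20 2 6 7 19
j=9: 2≤19, i=5, swap(5,9) ⇒ 17 8 4 12 9 2 24 21 20 22 6 7 19
j=10: 6≤19, i=6, swap(6,10) ⇒ 17 8 4 12 9 2 6 21 20 22 24 7 19
j=11: 7≤19, i=7, swap(7,11) ⇒ 17 8 4 12 9 2 6 7 20 22 24 21 19
swap(8,12) ⇒ 17 8 4 12 9 2 6 7 19 22 24 21 20; return 8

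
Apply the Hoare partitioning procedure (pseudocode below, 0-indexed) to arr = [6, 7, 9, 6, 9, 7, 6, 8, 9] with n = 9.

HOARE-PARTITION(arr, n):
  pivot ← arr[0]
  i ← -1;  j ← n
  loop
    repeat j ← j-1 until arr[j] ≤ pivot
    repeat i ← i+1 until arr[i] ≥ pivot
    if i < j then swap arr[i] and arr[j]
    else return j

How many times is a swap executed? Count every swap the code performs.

2

pivot = arr[0] = 6; i = -1, j = 9
j→6 (arr[6]=6≤6), i→0 (arr[0]=6≥6); i<j, swap → [6, 7, 9, 6, 9, 7, 6, 8, 9]
j→3 (arr[3]=6≤6), i→1 (arr[1]=7≥6); i<j, swap → [6, 6, 9, 7, 9, 7, 6, 8, 9]
j→1, i→2; i≥j, return j=1. arr = [6, 6, 9, 7, 9, 7, 6, 8, 9]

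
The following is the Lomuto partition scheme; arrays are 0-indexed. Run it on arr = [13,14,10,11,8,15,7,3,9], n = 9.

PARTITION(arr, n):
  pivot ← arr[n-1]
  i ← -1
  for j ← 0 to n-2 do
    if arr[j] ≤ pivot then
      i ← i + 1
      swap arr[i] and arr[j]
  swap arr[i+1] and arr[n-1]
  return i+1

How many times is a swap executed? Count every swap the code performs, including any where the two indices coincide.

pivot=9, i=-1
j=0: 13>9, skip
j=1: 14>9, skip
j=2: 10>9, skip
j=3: 11>9, skip
j=4: 8≤9, i=0, swap(0,4) ⇒ [8,14,10,11,13,15,7,3,9]
j=5: 15>9, skip
j=6: 7≤9, i=1, swap(1,6) ⇒ [8,7,10,11,13,15,14,3,9]
j=7: 3≤9, i=2, swap(2,7) ⇒ [8,7,3,11,13,15,14,10,9]
swap(3,8) ⇒ [8,7,3,9,13,15,14,10,11]; return 3

4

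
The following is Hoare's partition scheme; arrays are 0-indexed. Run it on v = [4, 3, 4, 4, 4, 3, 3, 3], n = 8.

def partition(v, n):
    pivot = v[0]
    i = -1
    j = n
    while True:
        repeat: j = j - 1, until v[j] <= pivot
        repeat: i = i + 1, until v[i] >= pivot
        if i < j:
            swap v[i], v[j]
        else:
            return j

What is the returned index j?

pivot=4
j stops at 7 (3), i stops at 0 (4); swap ⇒ [3, 3, 4, 4, 4, 3, 3, 4]
j stops at 6 (3), i stops at 2 (4); swap ⇒ [3, 3, 3, 4, 4, 3, 4, 4]
j stops at 5 (3), i stops at 3 (4); swap ⇒ [3, 3, 3, 3, 4, 4, 4, 4]
j stops at 4, i stops at 4; i≥j ⇒ return 4. v=[3, 3, 3, 3, 4, 4, 4, 4]

4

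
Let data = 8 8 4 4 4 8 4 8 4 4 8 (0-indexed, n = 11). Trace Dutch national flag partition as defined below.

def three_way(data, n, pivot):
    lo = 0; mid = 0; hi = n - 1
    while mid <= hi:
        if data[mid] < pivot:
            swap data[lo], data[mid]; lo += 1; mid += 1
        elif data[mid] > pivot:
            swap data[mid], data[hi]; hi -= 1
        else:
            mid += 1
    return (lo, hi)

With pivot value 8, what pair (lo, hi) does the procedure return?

(6, 10)

pivot = 8; lo=0, mid=0, hi=10
data[mid]=8=8: mid=1
data[mid]=8=8: mid=2
data[mid]=4<8: swap data[0],data[2]; lo=1,mid=3 → 4 8 8 4 4 8 4 8 4 4 8
data[mid]=4<8: swap data[1],data[3]; lo=2,mid=4 → 4 4 8 8 4 8 4 8 4 4 8
data[mid]=4<8: swap data[2],data[4]; lo=3,mid=5 → 4 4 4 8 8 8 4 8 4 4 8
data[mid]=8=8: mid=6
data[mid]=4<8: swap data[3],data[6]; lo=4,mid=7 → 4 4 4 4 8 8 8 8 4 4 8
data[mid]=8=8: mid=8
data[mid]=4<8: swap data[4],data[8]; lo=5,mid=9 → 4 4 4 4 4 8 8 8 8 4 8
data[mid]=4<8: swap data[5],data[9]; lo=6,mid=10 → 4 4 4 4 4 4 8 8 8 8 8
data[mid]=8=8: mid=11
end: lo=6, hi=10; data = 4 4 4 4 4 4 8 8 8 8 8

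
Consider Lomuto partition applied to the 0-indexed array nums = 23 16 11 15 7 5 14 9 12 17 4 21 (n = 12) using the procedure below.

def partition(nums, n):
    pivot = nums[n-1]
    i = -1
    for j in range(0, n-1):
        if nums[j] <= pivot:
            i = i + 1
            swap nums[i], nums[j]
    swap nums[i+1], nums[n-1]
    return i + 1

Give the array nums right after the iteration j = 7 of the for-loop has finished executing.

16 11 15 7 5 14 9 23 12 17 4 21

pivot=21, i=-1
j=0: 23>21, skip
j=1: 16≤21, i=0, swap(0,1) ⇒ 16 23 11 15 7 5 14 9 12 17 4 21
j=2: 11≤21, i=1, swap(1,2) ⇒ 16 11 23 15 7 5 14 9 12 17 4 21
j=3: 15≤21, i=2, swap(2,3) ⇒ 16 11 15 23 7 5 14 9 12 17 4 21
j=4: 7≤21, i=3, swap(3,4) ⇒ 16 11 15 7 23 5 14 9 12 17 4 21
j=5: 5≤21, i=4, swap(4,5) ⇒ 16 11 15 7 5 23 14 9 12 17 4 21
j=6: 14≤21, i=5, swap(5,6) ⇒ 16 11 15 7 5 14 23 9 12 17 4 21
j=7: 9≤21, i=6, swap(6,7) ⇒ 16 11 15 7 5 14 9 23 12 17 4 21
(after j=7) nums = 16 11 15 7 5 14 9 23 12 17 4 21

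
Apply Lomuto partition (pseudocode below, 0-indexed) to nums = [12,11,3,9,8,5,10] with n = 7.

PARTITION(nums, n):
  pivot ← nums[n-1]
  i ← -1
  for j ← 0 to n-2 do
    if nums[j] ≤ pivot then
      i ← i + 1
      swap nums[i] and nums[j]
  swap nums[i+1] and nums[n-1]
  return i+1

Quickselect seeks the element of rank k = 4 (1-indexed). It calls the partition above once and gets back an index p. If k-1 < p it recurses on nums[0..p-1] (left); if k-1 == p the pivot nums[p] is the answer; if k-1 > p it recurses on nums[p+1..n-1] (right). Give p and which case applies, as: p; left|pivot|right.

4; left

pivot = nums[6] = 10; i = -1
j=0: nums[0]=12 > 10 → no swap
j=1: nums[1]=11 > 10 → no swap
j=2: nums[2]=3 ≤ 10 → i=0, swap nums[0],nums[2] → [3,11,12,9,8,5,10]
j=3: nums[3]=9 ≤ 10 → i=1, swap nums[1],nums[3] → [3,9,12,11,8,5,10]
j=4: nums[4]=8 ≤ 10 → i=2, swap nums[2],nums[4] → [3,9,8,11,12,5,10]
j=5: nums[5]=5 ≤ 10 → i=3, swap nums[3],nums[5] → [3,9,8,5,12,11,10]
final swap nums[4],nums[6] → [3,9,8,5,10,11,12]; return 4
p = 4; k-1 = 3 < 4 ⇒ left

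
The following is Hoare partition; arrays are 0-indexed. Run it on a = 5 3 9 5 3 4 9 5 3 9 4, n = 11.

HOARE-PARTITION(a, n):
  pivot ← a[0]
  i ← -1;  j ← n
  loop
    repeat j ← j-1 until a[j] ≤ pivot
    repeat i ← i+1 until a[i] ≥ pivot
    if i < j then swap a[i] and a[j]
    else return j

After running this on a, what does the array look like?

pivot=5
j stops at 10 (4), i stops at 0 (5); swap ⇒ 4 3 9 5 3 4 9 5 3 9 5
j stops at 8 (3), i stops at 2 (9); swap ⇒ 4 3 3 5 3 4 9 5 9 9 5
j stops at 7 (5), i stops at 3 (5); swap ⇒ 4 3 3 5 3 4 9 5 9 9 5
j stops at 5, i stops at 6; i≥j ⇒ return 5. a=4 3 3 5 3 4 9 5 9 9 5

4 3 3 5 3 4 9 5 9 9 5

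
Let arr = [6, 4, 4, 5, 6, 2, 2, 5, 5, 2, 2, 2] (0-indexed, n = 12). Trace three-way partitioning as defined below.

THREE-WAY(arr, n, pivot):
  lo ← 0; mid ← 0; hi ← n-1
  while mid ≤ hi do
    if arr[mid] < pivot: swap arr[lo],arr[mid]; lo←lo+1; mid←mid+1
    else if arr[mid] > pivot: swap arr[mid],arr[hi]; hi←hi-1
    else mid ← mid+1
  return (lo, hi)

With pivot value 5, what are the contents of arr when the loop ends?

[2, 4, 4, 2, 2, 2, 2, 5, 5, 5, 6, 6]

pivot = 5; lo=0, mid=0, hi=11
arr[mid]=6>5: swap arr[0],arr[11]; hi=10 → [2, 4, 4, 5, 6, 2, 2, 5, 5, 2, 2, 6]
arr[mid]=2<5: swap arr[0],arr[0]; lo=1,mid=1 → [2, 4, 4, 5, 6, 2, 2, 5, 5, 2, 2, 6]
arr[mid]=4<5: swap arr[1],arr[1]; lo=2,mid=2 → [2, 4, 4, 5, 6, 2, 2, 5, 5, 2, 2, 6]
arr[mid]=4<5: swap arr[2],arr[2]; lo=3,mid=3 → [2, 4, 4, 5, 6, 2, 2, 5, 5, 2, 2, 6]
arr[mid]=5=5: mid=4
arr[mid]=6>5: swap arr[4],arr[10]; hi=9 → [2, 4, 4, 5, 2, 2, 2, 5, 5, 2, 6, 6]
arr[mid]=2<5: swap arr[3],arr[4]; lo=4,mid=5 → [2, 4, 4, 2, 5, 2, 2, 5, 5, 2, 6, 6]
arr[mid]=2<5: swap arr[4],arr[5]; lo=5,mid=6 → [2, 4, 4, 2, 2, 5, 2, 5, 5, 2, 6, 6]
arr[mid]=2<5: swap arr[5],arr[6]; lo=6,mid=7 → [2, 4, 4, 2, 2, 2, 5, 5, 5, 2, 6, 6]
arr[mid]=5=5: mid=8
arr[mid]=5=5: mid=9
arr[mid]=2<5: swap arr[6],arr[9]; lo=7,mid=10 → [2, 4, 4, 2, 2, 2, 2, 5, 5, 5, 6, 6]
end: lo=7, hi=9; arr = [2, 4, 4, 2, 2, 2, 2, 5, 5, 5, 6, 6]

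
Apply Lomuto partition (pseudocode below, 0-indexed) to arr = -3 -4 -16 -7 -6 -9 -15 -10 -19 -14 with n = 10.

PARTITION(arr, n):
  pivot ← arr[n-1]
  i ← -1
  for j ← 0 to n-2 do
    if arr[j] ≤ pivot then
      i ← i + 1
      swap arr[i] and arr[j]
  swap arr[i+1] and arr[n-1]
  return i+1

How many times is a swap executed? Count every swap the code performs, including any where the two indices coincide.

pivot = arr[9] = -14; i = -1
j=0: arr[0]=-3 > -14 → no swap
j=1: arr[1]=-4 > -14 → no swap
j=2: arr[2]=-16 ≤ -14 → i=0, swap arr[0],arr[2] → -16 -4 -3 -7 -6 -9 -15 -10 -19 -14
j=3: arr[3]=-7 > -14 → no swap
j=4: arr[4]=-6 > -14 → no swap
j=5: arr[5]=-9 > -14 → no swap
j=6: arr[6]=-15 ≤ -14 → i=1, swap arr[1],arr[6] → -16 -15 -3 -7 -6 -9 -4 -10 -19 -14
j=7: arr[7]=-10 > -14 → no swap
j=8: arr[8]=-19 ≤ -14 → i=2, swap arr[2],arr[8] → -16 -15 -19 -7 -6 -9 -4 -10 -3 -14
final swap arr[3],arr[9] → -16 -15 -19 -14 -6 -9 -4 -10 -3 -7; return 3

4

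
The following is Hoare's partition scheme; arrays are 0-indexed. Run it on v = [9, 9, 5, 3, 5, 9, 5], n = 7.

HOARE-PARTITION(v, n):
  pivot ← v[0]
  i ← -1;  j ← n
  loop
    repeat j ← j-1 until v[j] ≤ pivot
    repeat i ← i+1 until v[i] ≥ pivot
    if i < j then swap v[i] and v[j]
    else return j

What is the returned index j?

4

pivot = v[0] = 9; i = -1, j = 7
j→6 (v[6]=5≤9), i→0 (v[0]=9≥9); i<j, swap → [5, 9, 5, 3, 5, 9, 9]
j→5 (v[5]=9≤9), i→1 (v[1]=9≥9); i<j, swap → [5, 9, 5, 3, 5, 9, 9]
j→4, i→5; i≥j, return j=4. v = [5, 9, 5, 3, 5, 9, 9]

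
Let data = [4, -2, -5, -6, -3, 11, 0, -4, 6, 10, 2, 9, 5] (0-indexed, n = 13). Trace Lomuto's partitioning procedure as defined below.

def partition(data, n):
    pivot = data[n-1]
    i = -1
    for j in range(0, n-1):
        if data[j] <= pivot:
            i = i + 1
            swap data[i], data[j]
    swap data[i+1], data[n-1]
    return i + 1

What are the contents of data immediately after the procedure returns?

[4, -2, -5, -6, -3, 0, -4, 2, 5, 10, 11, 9, 6]

pivot = data[12] = 5; i = -1
j=0: data[0]=4 ≤ 5 → i=0, swap data[0],data[0] (no change) → [4, -2, -5, -6, -3, 11, 0, -4, 6, 10, 2, 9, 5]
j=1: data[1]=-2 ≤ 5 → i=1, swap data[1],data[1] (no change) → [4, -2, -5, -6, -3, 11, 0, -4, 6, 10, 2, 9, 5]
j=2: data[2]=-5 ≤ 5 → i=2, swap data[2],data[2] (no change) → [4, -2, -5, -6, -3, 11, 0, -4, 6, 10, 2, 9, 5]
j=3: data[3]=-6 ≤ 5 → i=3, swap data[3],data[3] (no change) → [4, -2, -5, -6, -3, 11, 0, -4, 6, 10, 2, 9, 5]
j=4: data[4]=-3 ≤ 5 → i=4, swap data[4],data[4] (no change) → [4, -2, -5, -6, -3, 11, 0, -4, 6, 10, 2, 9, 5]
j=5: data[5]=11 > 5 → no swap
j=6: data[6]=0 ≤ 5 → i=5, swap data[5],data[6] → [4, -2, -5, -6, -3, 0, 11, -4, 6, 10, 2, 9, 5]
j=7: data[7]=-4 ≤ 5 → i=6, swap data[6],data[7] → [4, -2, -5, -6, -3, 0, -4, 11, 6, 10, 2, 9, 5]
j=8: data[8]=6 > 5 → no swap
j=9: data[9]=10 > 5 → no swap
j=10: data[10]=2 ≤ 5 → i=7, swap data[7],data[10] → [4, -2, -5, -6, -3, 0, -4, 2, 6, 10, 11, 9, 5]
j=11: data[11]=9 > 5 → no swap
final swap data[8],data[12] → [4, -2, -5, -6, -3, 0, -4, 2, 5, 10, 11, 9, 6]; return 8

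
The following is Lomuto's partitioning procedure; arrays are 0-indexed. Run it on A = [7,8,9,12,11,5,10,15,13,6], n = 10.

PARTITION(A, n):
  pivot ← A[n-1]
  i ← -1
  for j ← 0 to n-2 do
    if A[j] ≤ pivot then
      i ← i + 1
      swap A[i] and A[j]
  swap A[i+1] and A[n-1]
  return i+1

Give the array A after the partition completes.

pivot=6, i=-1
j=0: 7>6, skip
j=1: 8>6, skip
j=2: 9>6, skip
j=3: 12>6, skip
j=4: 11>6, skip
j=5: 5≤6, i=0, swap(0,5) ⇒ [5,8,9,12,11,7,10,15,13,6]
j=6: 10>6, skip
j=7: 15>6, skip
j=8: 13>6, skip
swap(1,9) ⇒ [5,6,9,12,11,7,10,15,13,8]; return 1

[5,6,9,12,11,7,10,15,13,8]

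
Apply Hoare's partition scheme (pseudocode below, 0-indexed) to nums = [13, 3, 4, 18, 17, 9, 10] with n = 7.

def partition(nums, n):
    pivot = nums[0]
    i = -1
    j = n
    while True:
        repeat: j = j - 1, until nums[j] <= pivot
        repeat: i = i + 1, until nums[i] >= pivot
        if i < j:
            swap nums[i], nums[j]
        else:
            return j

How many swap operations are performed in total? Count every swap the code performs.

pivot=13
j stops at 6 (10), i stops at 0 (13); swap ⇒ [10, 3, 4, 18, 17, 9, 13]
j stops at 5 (9), i stops at 3 (18); swap ⇒ [10, 3, 4, 9, 17, 18, 13]
j stops at 3, i stops at 4; i≥j ⇒ return 3. nums=[10, 3, 4, 9, 17, 18, 13]

2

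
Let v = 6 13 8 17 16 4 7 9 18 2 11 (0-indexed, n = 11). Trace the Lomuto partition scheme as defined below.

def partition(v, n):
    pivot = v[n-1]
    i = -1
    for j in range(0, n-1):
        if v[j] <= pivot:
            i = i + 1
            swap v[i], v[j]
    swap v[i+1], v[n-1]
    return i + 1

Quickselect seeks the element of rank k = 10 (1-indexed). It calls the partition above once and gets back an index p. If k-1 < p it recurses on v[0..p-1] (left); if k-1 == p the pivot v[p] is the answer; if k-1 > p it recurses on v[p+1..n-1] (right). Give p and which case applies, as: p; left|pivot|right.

pivot=11, i=-1
j=0: 6≤11, i=0, swap(0,0) ⇒ 6 13 8 17 16 4 7 9 18 2 11
j=1: 13>11, skip
j=2: 8≤11, i=1, swap(1,2) ⇒ 6 8 13 17 16 4 7 9 18 2 11
j=3: 17>11, skip
j=4: 16>11, skip
j=5: 4≤11, i=2, swap(2,5) ⇒ 6 8 4 17 16 13 7 9 18 2 11
j=6: 7≤11, i=3, swap(3,6) ⇒ 6 8 4 7 16 13 17 9 18 2 11
j=7: 9≤11, i=4, swap(4,7) ⇒ 6 8 4 7 9 13 17 16 18 2 11
j=8: 18>11, skip
j=9: 2≤11, i=5, swap(5,9) ⇒ 6 8 4 7 9 2 17 16 18 13 11
swap(6,10) ⇒ 6 8 4 7 9 2 11 16 18 13 17; return 6
p = 6; k-1 = 9 > 6 ⇒ right

6; right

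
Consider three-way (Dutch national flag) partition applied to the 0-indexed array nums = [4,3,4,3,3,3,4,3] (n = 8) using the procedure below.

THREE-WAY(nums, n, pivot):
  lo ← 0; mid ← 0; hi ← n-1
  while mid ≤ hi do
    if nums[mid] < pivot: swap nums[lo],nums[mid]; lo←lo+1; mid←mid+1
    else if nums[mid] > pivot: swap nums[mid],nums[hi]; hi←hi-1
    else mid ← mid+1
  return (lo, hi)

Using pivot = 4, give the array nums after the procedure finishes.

lo=0 mid=0 hi=7
4=4: mid=1
3<4: swap(0,1), lo=1 mid=2 ⇒ [3,4,4,3,3,3,4,3]
4=4: mid=3
3<4: swap(1,3), lo=2 mid=4 ⇒ [3,3,4,4,3,3,4,3]
3<4: swap(2,4), lo=3 mid=5 ⇒ [3,3,3,4,4,3,4,3]
3<4: swap(3,5), lo=4 mid=6 ⇒ [3,3,3,3,4,4,4,3]
4=4: mid=7
3<4: swap(4,7), lo=5 mid=8 ⇒ [3,3,3,3,3,4,4,4]
done. lo=5 hi=7; nums=[3,3,3,3,3,4,4,4]

[3,3,3,3,3,4,4,4]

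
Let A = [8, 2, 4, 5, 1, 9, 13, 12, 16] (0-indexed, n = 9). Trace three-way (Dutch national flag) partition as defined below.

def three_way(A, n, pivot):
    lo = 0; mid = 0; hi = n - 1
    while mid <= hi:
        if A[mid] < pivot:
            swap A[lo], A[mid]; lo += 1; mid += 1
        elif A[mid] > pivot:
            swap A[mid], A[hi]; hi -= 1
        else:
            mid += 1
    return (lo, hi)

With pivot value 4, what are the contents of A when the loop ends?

[1, 2, 4, 5, 9, 13, 12, 16, 8]

pivot = 4; lo=0, mid=0, hi=8
A[mid]=8>4: swap A[0],A[8]; hi=7 → [16, 2, 4, 5, 1, 9, 13, 12, 8]
A[mid]=16>4: swap A[0],A[7]; hi=6 → [12, 2, 4, 5, 1, 9, 13, 16, 8]
A[mid]=12>4: swap A[0],A[6]; hi=5 → [13, 2, 4, 5, 1, 9, 12, 16, 8]
A[mid]=13>4: swap A[0],A[5]; hi=4 → [9, 2, 4, 5, 1, 13, 12, 16, 8]
A[mid]=9>4: swap A[0],A[4]; hi=3 → [1, 2, 4, 5, 9, 13, 12, 16, 8]
A[mid]=1<4: swap A[0],A[0]; lo=1,mid=1 → [1, 2, 4, 5, 9, 13, 12, 16, 8]
A[mid]=2<4: swap A[1],A[1]; lo=2,mid=2 → [1, 2, 4, 5, 9, 13, 12, 16, 8]
A[mid]=4=4: mid=3
A[mid]=5>4: swap A[3],A[3]; hi=2 → [1, 2, 4, 5, 9, 13, 12, 16, 8]
end: lo=2, hi=2; A = [1, 2, 4, 5, 9, 13, 12, 16, 8]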